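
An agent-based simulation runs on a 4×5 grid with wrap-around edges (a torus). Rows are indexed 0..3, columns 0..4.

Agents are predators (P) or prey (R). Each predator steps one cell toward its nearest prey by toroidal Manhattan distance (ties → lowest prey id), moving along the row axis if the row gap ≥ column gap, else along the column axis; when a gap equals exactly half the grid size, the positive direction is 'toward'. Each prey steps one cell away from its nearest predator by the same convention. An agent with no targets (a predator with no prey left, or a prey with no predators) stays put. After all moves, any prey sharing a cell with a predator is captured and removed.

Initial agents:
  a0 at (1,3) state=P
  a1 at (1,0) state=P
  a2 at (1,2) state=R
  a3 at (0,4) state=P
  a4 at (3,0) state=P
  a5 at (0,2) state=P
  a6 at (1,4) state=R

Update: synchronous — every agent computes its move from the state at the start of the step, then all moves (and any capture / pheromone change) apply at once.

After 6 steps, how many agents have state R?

t=1: a0@(1,2):P a1@(1,4):P a2@(1,1):R a3@(1,4):P a4@(0,0):P a5@(1,2):P a6@(1,0):R
t=2: a0@(1,1):P a1@(1,0):P a3@(1,0):P a4@(1,0):P a5@(1,1):P
t=3: (unchanged — steady state)

0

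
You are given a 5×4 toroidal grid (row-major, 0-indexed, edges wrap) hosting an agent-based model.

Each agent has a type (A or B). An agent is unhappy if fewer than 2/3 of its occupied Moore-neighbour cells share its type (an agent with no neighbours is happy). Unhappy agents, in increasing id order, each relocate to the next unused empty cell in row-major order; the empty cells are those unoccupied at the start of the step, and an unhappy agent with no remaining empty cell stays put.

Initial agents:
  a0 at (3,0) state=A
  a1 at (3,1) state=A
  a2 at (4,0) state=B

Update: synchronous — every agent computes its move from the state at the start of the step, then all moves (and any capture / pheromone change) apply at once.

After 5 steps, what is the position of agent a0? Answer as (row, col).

t=1: a0@(0,0):A a1@(0,1):A a2@(0,2):B
t=2: a0@(0,0):A a1@(0,3):A a2@(1,0):B
t=3: a0@(0,1):A a1@(0,2):A a2@(1,1):B
t=4: a0@(0,0):A a1@(0,3):A a2@(1,0):B
t=5: a0@(0,1):A a1@(0,2):A a2@(1,1):B

(0, 1)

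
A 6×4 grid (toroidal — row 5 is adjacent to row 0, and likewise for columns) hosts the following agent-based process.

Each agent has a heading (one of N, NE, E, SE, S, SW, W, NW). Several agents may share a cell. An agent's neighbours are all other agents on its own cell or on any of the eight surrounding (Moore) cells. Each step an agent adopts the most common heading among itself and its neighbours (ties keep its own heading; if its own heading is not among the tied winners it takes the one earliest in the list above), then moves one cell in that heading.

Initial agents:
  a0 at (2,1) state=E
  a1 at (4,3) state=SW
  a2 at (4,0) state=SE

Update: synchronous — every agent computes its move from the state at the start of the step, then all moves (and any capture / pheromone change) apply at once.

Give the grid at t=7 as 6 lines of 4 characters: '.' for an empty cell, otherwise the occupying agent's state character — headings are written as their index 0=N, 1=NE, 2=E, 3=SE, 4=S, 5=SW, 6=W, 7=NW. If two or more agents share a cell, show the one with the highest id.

....
....
2...
....
....
5..3

t=1: a0@(2,2):E a1@(5,2):SW a2@(5,1):SE
t=2: a0@(2,3):E a1@(0,1):SW a2@(0,2):SE
t=3: a0@(2,0):E a1@(1,0):SW a2@(1,3):SE
t=4: a0@(2,1):E a1@(2,3):SW a2@(2,0):SE
t=5: a0@(2,2):E a1@(3,2):SW a2@(3,1):SE
t=6: a0@(2,3):E a1@(4,1):SW a2@(4,2):SE
t=7: a0@(2,0):E a1@(5,0):SW a2@(5,3):SE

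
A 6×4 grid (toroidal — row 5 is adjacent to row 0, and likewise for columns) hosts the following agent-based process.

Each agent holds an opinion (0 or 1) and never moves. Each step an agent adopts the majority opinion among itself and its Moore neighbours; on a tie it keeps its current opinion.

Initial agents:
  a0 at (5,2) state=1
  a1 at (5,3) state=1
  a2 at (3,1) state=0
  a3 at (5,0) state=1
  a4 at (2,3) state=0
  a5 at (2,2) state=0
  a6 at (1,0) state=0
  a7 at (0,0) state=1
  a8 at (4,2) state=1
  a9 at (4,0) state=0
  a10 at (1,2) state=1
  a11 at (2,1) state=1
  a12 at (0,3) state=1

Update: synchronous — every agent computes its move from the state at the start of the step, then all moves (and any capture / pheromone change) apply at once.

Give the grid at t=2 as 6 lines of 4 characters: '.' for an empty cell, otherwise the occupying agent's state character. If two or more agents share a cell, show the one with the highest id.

1..1
1.0.
.000
.0..
0.1.
1.11

t=1: a0@(5,2):1 a1@(5,3):1 a2@(3,1):0 a3@(5,0):1 a4@(2,3):0 a5@(2,2):0 a6@(1,0):1 a7@(0,0):1 a8@(4,2):1 a9@(4,0):0 a10@(1,2):1 a11@(2,1):0 a12@(0,3):1
t=2: a0@(5,2):1 a1@(5,3):1 a2@(3,1):0 a3@(5,0):1 a4@(2,3):0 a5@(2,2):0 a6@(1,0):1 a7@(0,0):1 a8@(4,2):1 a9@(4,0):0 a10@(1,2):0 a11@(2,1):0 a12@(0,3):1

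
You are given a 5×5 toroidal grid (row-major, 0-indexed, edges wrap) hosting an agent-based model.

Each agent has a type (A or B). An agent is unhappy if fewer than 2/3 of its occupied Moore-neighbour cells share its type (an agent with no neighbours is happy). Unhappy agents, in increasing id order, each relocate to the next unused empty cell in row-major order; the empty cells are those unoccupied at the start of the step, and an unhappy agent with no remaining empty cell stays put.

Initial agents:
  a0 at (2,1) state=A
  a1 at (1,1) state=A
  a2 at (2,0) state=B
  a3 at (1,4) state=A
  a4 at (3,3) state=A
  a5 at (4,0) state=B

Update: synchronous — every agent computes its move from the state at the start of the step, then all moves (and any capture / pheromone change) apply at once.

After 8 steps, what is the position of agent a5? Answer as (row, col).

(1, 3)

t=1: a0@(0,0):A a1@(0,1):A a2@(0,2):B a3@(0,3):A a4@(3,3):A a5@(4,0):B
t=2: a0@(0,4):A a1@(1,0):A a2@(1,1):B a3@(1,2):A a4@(3,3):A a5@(1,3):B
t=3: a0@(0,0):A a1@(0,1):A a2@(0,2):B a3@(0,3):A a4@(3,3):A a5@(1,4):B
t=4: a0@(0,4):A a1@(1,0):A a2@(1,1):B a3@(1,2):A a4@(3,3):A a5@(1,3):B
t=5: a0@(0,0):A a1@(0,1):A a2@(0,2):B a3@(0,3):A a4@(3,3):A a5@(1,4):B
t=6: a0@(0,4):A a1@(1,0):A a2@(1,1):B a3@(1,2):A a4@(3,3):A a5@(1,3):B
t=7: a0@(0,0):A a1@(0,1):A a2@(0,2):B a3@(0,3):A a4@(3,3):A a5@(1,4):B
t=8: a0@(0,4):A a1@(1,0):A a2@(1,1):B a3@(1,2):A a4@(3,3):A a5@(1,3):B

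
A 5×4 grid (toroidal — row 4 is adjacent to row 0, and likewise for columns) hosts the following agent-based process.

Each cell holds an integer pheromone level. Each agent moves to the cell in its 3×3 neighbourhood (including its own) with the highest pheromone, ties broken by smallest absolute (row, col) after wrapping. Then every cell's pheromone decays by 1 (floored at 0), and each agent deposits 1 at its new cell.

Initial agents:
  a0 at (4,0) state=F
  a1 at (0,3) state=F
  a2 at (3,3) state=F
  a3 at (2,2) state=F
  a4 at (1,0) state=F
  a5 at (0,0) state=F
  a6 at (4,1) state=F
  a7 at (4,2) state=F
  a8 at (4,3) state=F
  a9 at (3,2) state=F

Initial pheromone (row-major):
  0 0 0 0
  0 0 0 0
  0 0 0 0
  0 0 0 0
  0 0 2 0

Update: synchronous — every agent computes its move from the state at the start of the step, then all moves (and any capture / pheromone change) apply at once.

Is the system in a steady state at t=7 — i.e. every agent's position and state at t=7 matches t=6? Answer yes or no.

yes

t=1: a0@(0,0) a1@(4,2) a2@(4,2) a3@(1,1) a4@(0,0) a5@(0,0) a6@(4,2) a7@(4,2) a8@(4,2) a9@(4,2) | pheromone: 3 0 0 0 / 0 1 0 0 / 0 0 0 0 / 0 0 0 0 / 0 0 7 0
t=2: a0@(0,0) a1@(4,2) a2@(4,2) a3@(0,0) a4@(0,0) a5@(0,0) a6@(4,2) a7@(4,2) a8@(4,2) a9@(4,2) | pheromone: 6 0 0 0 / 0 0 0 0 / 0 0 0 0 / 0 0 0 0 / 0 0 12 0
t=3: a0@(0,0) a1@(4,2) a2@(4,2) a3@(0,0) a4@(0,0) a5@(0,0) a6@(4,2) a7@(4,2) a8@(4,2) a9@(4,2) | pheromone: 9 0 0 0 / 0 0 0 0 / 0 0 0 0 / 0 0 0 0 / 0 0 17 0
t=4: a0@(0,0) a1@(4,2) a2@(4,2) a3@(0,0) a4@(0,0) a5@(0,0) a6@(4,2) a7@(4,2) a8@(4,2) a9@(4,2) | pheromone: 12 0 0 0 / 0 0 0 0 / 0 0 0 0 / 0 0 0 0 / 0 0 22 0
t=5: a0@(0,0) a1@(4,2) a2@(4,2) a3@(0,0) a4@(0,0) a5@(0,0) a6@(4,2) a7@(4,2) a8@(4,2) a9@(4,2) | pheromone: 15 0 0 0 / 0 0 0 0 / 0 0 0 0 / 0 0 0 0 / 0 0 27 0
t=6: a0@(0,0) a1@(4,2) a2@(4,2) a3@(0,0) a4@(0,0) a5@(0,0) a6@(4,2) a7@(4,2) a8@(4,2) a9@(4,2) | pheromone: 18 0 0 0 / 0 0 0 0 / 0 0 0 0 / 0 0 0 0 / 0 0 32 0
t=7: a0@(0,0) a1@(4,2) a2@(4,2) a3@(0,0) a4@(0,0) a5@(0,0) a6@(4,2) a7@(4,2) a8@(4,2) a9@(4,2) | pheromone: 21 0 0 0 / 0 0 0 0 / 0 0 0 0 / 0 0 0 0 / 0 0 37 0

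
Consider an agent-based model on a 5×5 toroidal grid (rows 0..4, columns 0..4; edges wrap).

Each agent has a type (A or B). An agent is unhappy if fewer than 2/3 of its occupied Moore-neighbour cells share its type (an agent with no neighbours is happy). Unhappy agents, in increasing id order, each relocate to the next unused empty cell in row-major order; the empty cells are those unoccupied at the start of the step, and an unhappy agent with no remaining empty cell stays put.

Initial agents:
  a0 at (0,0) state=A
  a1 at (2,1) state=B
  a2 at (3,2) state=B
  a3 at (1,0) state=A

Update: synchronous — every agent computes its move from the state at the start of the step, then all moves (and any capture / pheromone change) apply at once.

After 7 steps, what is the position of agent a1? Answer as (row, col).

(0, 1)

t=1: a0@(0,0):A a1@(0,1):B a2@(3,2):B a3@(0,2):A
t=2: a0@(0,3):A a1@(0,4):B a2@(3,2):B a3@(1,0):A
t=3: a0@(0,0):A a1@(0,1):B a2@(3,2):B a3@(0,2):A
t=4: a0@(0,3):A a1@(0,4):B a2@(3,2):B a3@(1,0):A
t=5: a0@(0,0):A a1@(0,1):B a2@(3,2):B a3@(0,2):A
t=6: a0@(0,3):A a1@(0,4):B a2@(3,2):B a3@(1,0):A
t=7: a0@(0,0):A a1@(0,1):B a2@(3,2):B a3@(0,2):A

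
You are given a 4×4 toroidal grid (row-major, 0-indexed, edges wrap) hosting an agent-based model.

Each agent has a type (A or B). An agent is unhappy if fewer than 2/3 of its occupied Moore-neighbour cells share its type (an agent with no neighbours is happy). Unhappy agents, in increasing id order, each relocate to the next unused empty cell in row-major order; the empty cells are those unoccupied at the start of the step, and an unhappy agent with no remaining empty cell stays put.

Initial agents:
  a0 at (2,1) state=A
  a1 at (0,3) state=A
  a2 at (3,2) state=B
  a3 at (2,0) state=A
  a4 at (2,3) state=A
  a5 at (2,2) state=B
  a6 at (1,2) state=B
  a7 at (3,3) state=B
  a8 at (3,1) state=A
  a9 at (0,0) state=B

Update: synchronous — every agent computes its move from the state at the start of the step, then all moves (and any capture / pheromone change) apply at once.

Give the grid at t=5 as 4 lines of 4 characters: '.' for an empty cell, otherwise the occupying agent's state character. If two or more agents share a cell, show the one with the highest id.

t=1: a0@(0,1):A a1@(0,2):A a2@(1,0):B a3@(2,0):A a4@(1,1):A a5@(1,3):B a6@(3,0):B a7@(3,3):B a8@(3,1):A a9@(0,0):B
t=2: a0@(0,3):A a1@(1,2):A a2@(2,1):B a3@(2,2):A a4@(2,3):A a5@(3,2):B a6@(3,0):B a7@(3,3):B a8@(3,1):A a9@(0,0):B
t=3: a0@(0,1):A a1@(1,2):A a2@(0,2):B a3@(1,0):A a4@(1,1):A a5@(1,3):B a6@(2,0):B a7@(3,3):B a8@(3,1):A a9@(0,0):B
t=4: a0@(0,1):A a1@(0,3):A a2@(2,1):B a3@(2,2):A a4@(2,3):A a5@(3,0):B a6@(3,2):B a7@(3,3):B a8@(3,1):A a9@(0,0):B
t=5: a0@(0,2):A a1@(1,0):A a2@(1,1):B a3@(1,2):A a4@(1,3):A a5@(2,0):B a6@(3,2):B a7@(3,3):B a8@(3,1):A a9@(0,0):B

B.A.
ABAA
B...
.ABB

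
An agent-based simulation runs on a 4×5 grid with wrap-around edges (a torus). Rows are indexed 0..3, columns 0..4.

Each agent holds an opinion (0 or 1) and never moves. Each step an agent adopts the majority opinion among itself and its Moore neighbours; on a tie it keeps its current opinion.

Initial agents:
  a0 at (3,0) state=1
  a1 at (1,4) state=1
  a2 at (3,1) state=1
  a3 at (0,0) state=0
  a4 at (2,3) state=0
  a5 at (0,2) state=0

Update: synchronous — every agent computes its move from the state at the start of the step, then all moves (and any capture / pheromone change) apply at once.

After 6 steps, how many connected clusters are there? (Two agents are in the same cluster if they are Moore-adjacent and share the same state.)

3

t=1: a0@(3,0):1 a1@(1,4):0 a2@(3,1):1 a3@(0,0):1 a4@(2,3):0 a5@(0,2):0
t=2: (unchanged — steady state)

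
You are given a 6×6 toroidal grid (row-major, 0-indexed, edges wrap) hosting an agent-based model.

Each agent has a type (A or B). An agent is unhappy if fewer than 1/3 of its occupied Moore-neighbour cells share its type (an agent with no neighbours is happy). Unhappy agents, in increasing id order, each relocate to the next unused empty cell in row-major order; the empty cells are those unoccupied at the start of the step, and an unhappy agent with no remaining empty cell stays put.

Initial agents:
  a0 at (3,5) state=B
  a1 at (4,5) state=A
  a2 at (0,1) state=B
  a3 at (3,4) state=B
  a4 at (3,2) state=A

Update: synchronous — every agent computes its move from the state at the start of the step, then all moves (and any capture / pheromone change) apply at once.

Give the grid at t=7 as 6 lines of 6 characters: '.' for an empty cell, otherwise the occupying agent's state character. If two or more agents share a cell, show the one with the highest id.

t=1: a0@(3,5):B a1@(0,0):A a2@(0,1):B a3@(3,4):B a4@(3,2):A
t=2: a0@(3,5):B a1@(0,2):A a2@(0,3):B a3@(3,4):B a4@(3,2):A
t=3: a0@(3,5):B a1@(0,0):A a2@(0,1):B a3@(3,4):B a4@(3,2):A
t=4: a0@(3,5):B a1@(0,2):A a2@(0,3):B a3@(3,4):B a4@(3,2):A
t=5: a0@(3,5):B a1@(0,0):A a2@(0,1):B a3@(3,4):B a4@(3,2):A
t=6: a0@(3,5):B a1@(0,2):A a2@(0,3):B a3@(3,4):B a4@(3,2):A
t=7: a0@(3,5):B a1@(0,0):A a2@(0,1):B a3@(3,4):B a4@(3,2):A

AB....
......
......
..A.BB
......
......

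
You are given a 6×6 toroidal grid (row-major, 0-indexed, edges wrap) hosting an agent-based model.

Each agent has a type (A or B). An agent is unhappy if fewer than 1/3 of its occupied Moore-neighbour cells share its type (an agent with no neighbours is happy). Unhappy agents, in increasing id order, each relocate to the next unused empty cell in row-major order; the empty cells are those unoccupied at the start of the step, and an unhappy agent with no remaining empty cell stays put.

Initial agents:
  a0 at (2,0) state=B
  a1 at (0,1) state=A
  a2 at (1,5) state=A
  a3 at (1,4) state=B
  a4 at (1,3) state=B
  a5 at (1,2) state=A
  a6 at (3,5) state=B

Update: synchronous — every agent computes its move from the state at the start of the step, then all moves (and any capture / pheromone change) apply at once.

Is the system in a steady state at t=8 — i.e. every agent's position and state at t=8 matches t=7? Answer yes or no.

t=1: a0@(2,0):B a1@(0,1):A a2@(0,0):A a3@(1,4):B a4@(1,3):B a5@(1,2):A a6@(3,5):B
t=2: (unchanged — steady state)

yes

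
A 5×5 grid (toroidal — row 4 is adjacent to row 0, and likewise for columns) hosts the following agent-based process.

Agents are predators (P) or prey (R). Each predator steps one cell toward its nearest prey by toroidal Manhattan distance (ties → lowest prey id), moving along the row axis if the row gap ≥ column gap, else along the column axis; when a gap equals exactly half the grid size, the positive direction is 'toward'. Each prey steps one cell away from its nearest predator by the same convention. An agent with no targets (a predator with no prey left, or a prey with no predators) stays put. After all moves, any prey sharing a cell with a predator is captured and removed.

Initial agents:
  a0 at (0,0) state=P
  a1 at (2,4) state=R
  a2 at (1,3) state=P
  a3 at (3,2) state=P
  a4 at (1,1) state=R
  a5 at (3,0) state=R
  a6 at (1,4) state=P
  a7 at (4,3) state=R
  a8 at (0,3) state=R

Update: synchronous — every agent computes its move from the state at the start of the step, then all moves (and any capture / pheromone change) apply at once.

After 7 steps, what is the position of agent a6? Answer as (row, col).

t=1: a0@(1,0):P a1@(3,4):R a2@(0,3):P a3@(3,1):P a4@(2,1):R a5@(2,0):R a6@(2,4):P a7@(3,3):R a8@(4,3):R
t=2: a0@(2,0):P a1@(4,4):R a2@(4,3):P a3@(2,1):P a4@(1,1):R a5@(3,0):R a6@(3,4):P a7@(2,3):R a8@(3,3):R
t=3: a0@(3,0):P a1@(4,0):R a2@(4,4):P a3@(1,1):P a4@(0,1):R a5@(4,0):R a6@(4,4):P a7@(2,2):R a8@(2,3):R
t=4: a0@(4,0):P a1@(0,0):R a2@(4,0):P a3@(0,1):P a4@(4,1):R a5@(0,0):R a6@(4,0):P a7@(3,2):R a8@(2,2):R
t=5: a0@(0,0):P a1@(1,0):R a2@(0,0):P a3@(0,0):P a4@(4,2):R a5@(1,0):R a6@(0,0):P a7@(3,3):R a8@(3,2):R
t=6: a0@(1,0):P a1@(2,0):R a2@(1,0):P a3@(1,0):P a4@(4,3):R a5@(2,0):R a6@(1,0):P a7@(2,3):R a8@(2,2):R
t=7: a0@(2,0):P a1@(3,0):R a2@(2,0):P a3@(2,0):P a4@(3,3):R a5@(3,0):R a6@(2,0):P a7@(2,2):R a8@(2,3):R

(2, 0)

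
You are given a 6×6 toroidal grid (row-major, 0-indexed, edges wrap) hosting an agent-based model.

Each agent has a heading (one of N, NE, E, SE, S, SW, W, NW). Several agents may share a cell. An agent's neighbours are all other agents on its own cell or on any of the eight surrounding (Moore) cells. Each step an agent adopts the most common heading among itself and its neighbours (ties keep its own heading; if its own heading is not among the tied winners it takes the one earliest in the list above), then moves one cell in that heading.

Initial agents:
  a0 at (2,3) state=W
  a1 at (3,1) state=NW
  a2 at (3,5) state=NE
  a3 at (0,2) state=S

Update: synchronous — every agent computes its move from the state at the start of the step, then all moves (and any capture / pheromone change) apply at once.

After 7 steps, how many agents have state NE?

t=1: a0@(2,2):W a1@(2,0):NW a2@(2,0):NE a3@(1,2):S
t=2: a0@(2,1):W a1@(1,5):NW a2@(1,1):NE a3@(2,2):S
t=3: a0@(2,0):W a1@(0,4):NW a2@(0,2):NE a3@(3,2):S
t=4: a0@(2,5):W a1@(5,3):NW a2@(5,3):NE a3@(4,2):S
t=5: a0@(2,4):W a1@(4,2):NW a2@(4,4):NE a3@(5,2):S
t=6: a0@(2,3):W a1@(3,1):NW a2@(3,5):NE a3@(0,2):S
t=7: a0@(2,2):W a1@(2,0):NW a2@(2,0):NE a3@(1,2):S

1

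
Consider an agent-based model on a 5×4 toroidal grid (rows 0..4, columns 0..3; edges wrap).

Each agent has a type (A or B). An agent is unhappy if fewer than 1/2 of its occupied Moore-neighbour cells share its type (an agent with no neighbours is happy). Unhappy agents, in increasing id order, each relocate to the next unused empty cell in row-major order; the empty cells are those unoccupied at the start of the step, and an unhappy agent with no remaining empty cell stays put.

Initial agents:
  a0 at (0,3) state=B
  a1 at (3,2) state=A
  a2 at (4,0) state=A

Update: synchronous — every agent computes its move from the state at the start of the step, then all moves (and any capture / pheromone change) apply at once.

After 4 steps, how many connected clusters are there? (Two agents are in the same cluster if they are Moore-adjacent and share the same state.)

t=1: a0@(0,0):B a1@(3,2):A a2@(0,1):A
t=2: a0@(0,2):B a1@(3,2):A a2@(0,3):A
t=3: a0@(0,0):B a1@(3,2):A a2@(0,1):A
t=4: a0@(0,2):B a1@(3,2):A a2@(0,3):A

3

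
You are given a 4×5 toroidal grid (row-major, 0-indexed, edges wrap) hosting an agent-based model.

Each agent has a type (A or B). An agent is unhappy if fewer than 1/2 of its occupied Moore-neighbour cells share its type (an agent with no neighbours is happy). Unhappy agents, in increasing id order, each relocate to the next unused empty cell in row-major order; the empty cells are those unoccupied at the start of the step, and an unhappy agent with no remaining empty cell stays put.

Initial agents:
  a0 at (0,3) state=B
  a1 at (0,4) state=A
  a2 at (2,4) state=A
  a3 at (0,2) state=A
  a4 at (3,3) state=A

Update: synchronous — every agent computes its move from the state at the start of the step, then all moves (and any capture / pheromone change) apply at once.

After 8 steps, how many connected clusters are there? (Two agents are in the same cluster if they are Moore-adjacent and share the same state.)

2

t=1: a0@(0,0):B a1@(0,4):A a2@(2,4):A a3@(0,2):A a4@(3,3):A
t=2: a0@(0,1):B a1@(0,4):A a2@(2,4):A a3@(0,2):A a4@(3,3):A
t=3: a0@(0,0):B a1@(0,4):A a2@(2,4):A a3@(0,2):A a4@(3,3):A
t=4: a0@(0,1):B a1@(0,4):A a2@(2,4):A a3@(0,2):A a4@(3,3):A
t=5: a0@(0,0):B a1@(0,4):A a2@(2,4):A a3@(0,2):A a4@(3,3):A
t=6: a0@(0,1):B a1@(0,4):A a2@(2,4):A a3@(0,2):A a4@(3,3):A
t=7: a0@(0,0):B a1@(0,4):A a2@(2,4):A a3@(0,2):A a4@(3,3):A
t=8: a0@(0,1):B a1@(0,4):A a2@(2,4):A a3@(0,2):A a4@(3,3):A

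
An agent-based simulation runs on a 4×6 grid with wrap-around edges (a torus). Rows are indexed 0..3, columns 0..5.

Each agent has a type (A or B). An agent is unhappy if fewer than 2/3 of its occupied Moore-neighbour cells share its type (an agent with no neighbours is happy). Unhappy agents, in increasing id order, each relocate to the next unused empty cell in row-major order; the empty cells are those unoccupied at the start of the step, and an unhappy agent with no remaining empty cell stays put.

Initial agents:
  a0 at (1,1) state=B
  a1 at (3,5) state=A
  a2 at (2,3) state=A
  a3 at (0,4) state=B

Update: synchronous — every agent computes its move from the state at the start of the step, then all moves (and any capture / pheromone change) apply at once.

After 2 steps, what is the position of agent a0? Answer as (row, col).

t=1: a0@(1,1):B a1@(0,0):A a2@(2,3):A a3@(0,1):B
t=2: a0@(0,2):B a1@(0,3):A a2@(2,3):A a3@(0,4):B

(0, 2)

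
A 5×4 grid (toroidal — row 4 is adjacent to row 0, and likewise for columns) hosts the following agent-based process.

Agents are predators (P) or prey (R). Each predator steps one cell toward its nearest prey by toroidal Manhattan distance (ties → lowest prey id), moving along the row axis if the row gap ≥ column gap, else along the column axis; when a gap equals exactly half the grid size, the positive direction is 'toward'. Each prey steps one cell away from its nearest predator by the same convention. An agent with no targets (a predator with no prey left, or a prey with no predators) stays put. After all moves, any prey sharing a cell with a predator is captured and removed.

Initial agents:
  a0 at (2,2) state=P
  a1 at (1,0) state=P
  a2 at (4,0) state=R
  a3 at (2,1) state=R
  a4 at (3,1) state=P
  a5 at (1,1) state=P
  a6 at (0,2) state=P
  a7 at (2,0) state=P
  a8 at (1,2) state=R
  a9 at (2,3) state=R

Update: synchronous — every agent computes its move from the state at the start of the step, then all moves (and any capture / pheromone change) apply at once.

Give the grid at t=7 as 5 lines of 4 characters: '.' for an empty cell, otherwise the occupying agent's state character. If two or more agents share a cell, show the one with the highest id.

....
....
P..P
....
....

t=1: a0@(2,1):P a1@(0,0):P a2@(3,0):R a3@(2,0):R a4@(2,1):P a5@(2,1):P a6@(1,2):P a7@(2,1):P a8@(0,2):R a9@(2,0):R
t=2: a0@(2,0):P a1@(4,0):P a3@(2,3):R a4@(2,0):P a5@(2,0):P a6@(0,2):P a7@(2,0):P a8@(4,2):R a9@(2,3):R
t=3: a0@(2,3):P a1@(4,1):P a3@(2,2):R a4@(2,3):P a5@(2,3):P a6@(4,2):P a7@(2,3):P a8@(3,2):R a9@(2,2):R
t=4: a0@(2,2):P a1@(3,1):P a3@(2,1):R a4@(2,2):P a5@(2,2):P a6@(3,2):P a7@(2,2):P a9@(2,1):R
t=5: a0@(2,1):P a1@(2,1):P a3@(2,0):R a4@(2,1):P a5@(2,1):P a6@(2,2):P a7@(2,1):P a9@(2,0):R
t=6: a0@(2,0):P a1@(2,0):P a4@(2,0):P a5@(2,0):P a6@(2,3):P a7@(2,0):P
t=7: (unchanged — steady state)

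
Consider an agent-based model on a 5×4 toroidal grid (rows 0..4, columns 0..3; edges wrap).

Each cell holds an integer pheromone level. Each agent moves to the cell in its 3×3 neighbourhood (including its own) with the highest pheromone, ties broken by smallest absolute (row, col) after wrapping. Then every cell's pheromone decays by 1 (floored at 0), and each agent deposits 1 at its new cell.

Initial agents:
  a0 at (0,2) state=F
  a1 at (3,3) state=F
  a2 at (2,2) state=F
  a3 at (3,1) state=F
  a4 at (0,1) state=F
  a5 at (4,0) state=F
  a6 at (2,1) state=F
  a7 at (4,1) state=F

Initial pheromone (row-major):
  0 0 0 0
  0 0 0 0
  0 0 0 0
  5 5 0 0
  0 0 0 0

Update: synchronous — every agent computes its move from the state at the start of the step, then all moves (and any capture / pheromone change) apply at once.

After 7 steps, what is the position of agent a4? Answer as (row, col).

(0, 0)

t=1: a0@(0,1) a1@(3,0) a2@(3,1) a3@(3,0) a4@(0,0) a5@(3,0) a6@(3,0) a7@(3,0) | pheromone: 1 1 0 0 / 0 0 0 0 / 0 0 0 0 / 9 5 0 0 / 0 0 0 0
t=2: a0@(0,0) a1@(3,0) a2@(3,0) a3@(3,0) a4@(0,0) a5@(3,0) a6@(3,0) a7@(3,0) | pheromone: 2 0 0 0 / 0 0 0 0 / 0 0 0 0 / 14 4 0 0 / 0 0 0 0
t=3: a0@(0,0) a1@(3,0) a2@(3,0) a3@(3,0) a4@(0,0) a5@(3,0) a6@(3,0) a7@(3,0) | pheromone: 3 0 0 0 / 0 0 0 0 / 0 0 0 0 / 19 3 0 0 / 0 0 0 0
t=4: a0@(0,0) a1@(3,0) a2@(3,0) a3@(3,0) a4@(0,0) a5@(3,0) a6@(3,0) a7@(3,0) | pheromone: 4 0 0 0 / 0 0 0 0 / 0 0 0 0 / 24 2 0 0 / 0 0 0 0
t=5: a0@(0,0) a1@(3,0) a2@(3,0) a3@(3,0) a4@(0,0) a5@(3,0) a6@(3,0) a7@(3,0) | pheromone: 5 0 0 0 / 0 0 0 0 / 0 0 0 0 / 29 1 0 0 / 0 0 0 0
t=6: a0@(0,0) a1@(3,0) a2@(3,0) a3@(3,0) a4@(0,0) a5@(3,0) a6@(3,0) a7@(3,0) | pheromone: 6 0 0 0 / 0 0 0 0 / 0 0 0 0 / 34 0 0 0 / 0 0 0 0
t=7: a0@(0,0) a1@(3,0) a2@(3,0) a3@(3,0) a4@(0,0) a5@(3,0) a6@(3,0) a7@(3,0) | pheromone: 7 0 0 0 / 0 0 0 0 / 0 0 0 0 / 39 0 0 0 / 0 0 0 0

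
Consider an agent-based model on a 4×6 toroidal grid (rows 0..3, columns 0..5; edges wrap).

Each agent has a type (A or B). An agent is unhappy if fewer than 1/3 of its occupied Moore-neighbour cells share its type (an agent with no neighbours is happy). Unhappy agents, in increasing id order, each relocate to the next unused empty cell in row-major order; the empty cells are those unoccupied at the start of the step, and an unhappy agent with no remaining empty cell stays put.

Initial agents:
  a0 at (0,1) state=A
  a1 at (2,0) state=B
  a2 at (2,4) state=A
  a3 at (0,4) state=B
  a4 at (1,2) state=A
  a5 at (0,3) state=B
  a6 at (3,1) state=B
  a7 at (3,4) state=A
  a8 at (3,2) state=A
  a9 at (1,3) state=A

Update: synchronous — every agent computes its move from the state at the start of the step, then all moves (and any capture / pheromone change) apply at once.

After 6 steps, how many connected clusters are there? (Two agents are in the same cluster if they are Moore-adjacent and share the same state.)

t=1: a0@(0,1):A a1@(2,0):B a2@(2,4):A a3@(0,4):B a4@(1,2):A a5@(0,0):B a6@(3,1):B a7@(3,4):A a8@(3,2):A a9@(1,3):A
t=2: a0@(0,1):A a1@(2,0):B a2@(2,4):A a3@(0,2):B a4@(1,2):A a5@(0,0):B a6@(3,1):B a7@(3,4):A a8@(3,2):A a9@(1,3):A
t=3: a0@(0,1):A a1@(2,0):B a2@(2,4):A a3@(0,3):B a4@(1,2):A a5@(0,0):B a6@(3,1):B a7@(3,4):A a8@(3,2):A a9@(1,3):A
t=4: a0@(0,1):A a1@(2,0):B a2@(2,4):A a3@(0,2):B a4@(1,2):A a5@(0,0):B a6@(3,1):B a7@(3,4):A a8@(3,2):A a9@(1,3):A
t=5: a0@(0,1):A a1@(2,0):B a2@(2,4):A a3@(0,3):B a4@(1,2):A a5@(0,0):B a6@(3,1):B a7@(3,4):A a8@(3,2):A a9@(1,3):A
t=6: a0@(0,1):A a1@(2,0):B a2@(2,4):A a3@(0,2):B a4@(1,2):A a5@(0,0):B a6@(3,1):B a7@(3,4):A a8@(3,2):A a9@(1,3):A

2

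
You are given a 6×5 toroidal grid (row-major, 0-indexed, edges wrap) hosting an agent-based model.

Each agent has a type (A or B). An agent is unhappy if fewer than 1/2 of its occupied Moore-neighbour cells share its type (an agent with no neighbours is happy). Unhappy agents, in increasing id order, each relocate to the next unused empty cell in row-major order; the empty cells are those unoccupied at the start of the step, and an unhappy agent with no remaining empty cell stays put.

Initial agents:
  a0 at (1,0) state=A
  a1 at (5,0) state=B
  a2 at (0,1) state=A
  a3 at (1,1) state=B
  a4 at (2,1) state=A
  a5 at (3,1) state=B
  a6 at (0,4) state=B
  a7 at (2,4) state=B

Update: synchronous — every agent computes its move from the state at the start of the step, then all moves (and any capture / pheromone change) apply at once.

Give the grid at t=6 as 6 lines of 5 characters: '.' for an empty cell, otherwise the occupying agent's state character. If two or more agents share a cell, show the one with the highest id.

.A.BB
AA.BB
.....
.....
.....
B....

t=1: a0@(0,0):A a1@(5,0):B a2@(0,2):A a3@(0,3):B a4@(1,2):A a5@(1,3):B a6@(0,4):B a7@(1,4):B
t=2: a0@(0,1):A a1@(5,0):B a2@(1,0):A a3@(0,3):B a4@(1,1):A a5@(1,3):B a6@(0,4):B a7@(1,4):B
t=3: (unchanged — steady state)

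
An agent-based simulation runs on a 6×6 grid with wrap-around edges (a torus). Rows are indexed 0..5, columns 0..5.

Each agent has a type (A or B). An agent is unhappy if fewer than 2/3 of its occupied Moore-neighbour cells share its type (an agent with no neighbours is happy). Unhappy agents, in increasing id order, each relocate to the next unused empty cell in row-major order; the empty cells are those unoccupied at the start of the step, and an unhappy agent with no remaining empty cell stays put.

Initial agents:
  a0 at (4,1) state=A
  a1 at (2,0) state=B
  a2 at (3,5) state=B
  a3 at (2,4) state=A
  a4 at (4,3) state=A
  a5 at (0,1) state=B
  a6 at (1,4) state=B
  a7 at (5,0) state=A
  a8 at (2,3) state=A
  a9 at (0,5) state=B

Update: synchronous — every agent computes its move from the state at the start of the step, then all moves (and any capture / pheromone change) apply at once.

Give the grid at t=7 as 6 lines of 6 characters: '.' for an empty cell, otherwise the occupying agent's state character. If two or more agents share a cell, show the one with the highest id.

BBA.A.
BBA...
B.....
......
.A.A..
......

t=1: a0@(4,1):A a1@(2,0):B a2@(0,0):B a3@(0,2):A a4@(4,3):A a5@(0,3):B a6@(0,4):B a7@(1,0):A a8@(1,1):A a9@(1,2):B
t=2: a0@(4,1):A a1@(0,1):B a2@(0,5):B a3@(1,3):A a4@(4,3):A a5@(0,3):B a6@(0,4):B a7@(1,4):A a8@(1,5):A a9@(2,1):B
t=3: a0@(4,1):A a1@(0,1):B a2@(0,0):B a3@(0,2):A a4@(4,3):A a5@(1,0):B a6@(1,1):B a7@(1,2):A a8@(2,0):A a9@(2,1):B
t=4: a0@(4,1):A a1@(0,3):B a2@(0,0):B a3@(0,4):A a4@(4,3):A a5@(1,0):B a6@(0,5):B a7@(1,3):A a8@(1,4):A a9@(1,5):B
t=5: a0@(4,1):A a1@(0,1):B a2@(0,0):B a3@(0,2):A a4@(4,3):A a5@(1,0):B a6@(1,1):B a7@(1,3):A a8@(1,2):A a9@(2,0):B
t=6: a0@(4,1):A a1@(0,3):B a2@(0,0):B a3@(0,4):A a4@(4,3):A a5@(1,0):B a6@(1,1):B a7@(1,3):A a8@(0,5):A a9@(2,0):B
t=7: a0@(4,1):A a1@(0,1):B a2@(0,0):B a3@(0,4):A a4@(4,3):A a5@(1,0):B a6@(1,1):B a7@(0,2):A a8@(1,2):A a9@(2,0):B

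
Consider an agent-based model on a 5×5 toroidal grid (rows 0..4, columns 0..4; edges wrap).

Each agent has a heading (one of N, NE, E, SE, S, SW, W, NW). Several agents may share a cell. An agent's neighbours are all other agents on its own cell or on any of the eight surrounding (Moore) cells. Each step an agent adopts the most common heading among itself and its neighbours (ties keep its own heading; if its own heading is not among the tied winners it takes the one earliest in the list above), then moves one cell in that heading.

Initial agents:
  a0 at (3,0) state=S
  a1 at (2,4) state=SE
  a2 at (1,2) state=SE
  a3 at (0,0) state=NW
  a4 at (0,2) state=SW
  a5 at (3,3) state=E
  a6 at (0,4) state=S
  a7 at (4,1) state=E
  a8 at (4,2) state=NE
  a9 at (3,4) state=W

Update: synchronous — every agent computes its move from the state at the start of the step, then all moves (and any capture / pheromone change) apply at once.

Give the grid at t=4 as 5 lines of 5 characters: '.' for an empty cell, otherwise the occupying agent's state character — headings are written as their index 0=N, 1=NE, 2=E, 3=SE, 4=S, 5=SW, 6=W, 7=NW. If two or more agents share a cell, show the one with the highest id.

..2..
.....
.22..
.22..
2222.

t=1: a0@(4,0):S a1@(3,0):SE a2@(2,3):SE a3@(4,4):NW a4@(1,1):SW a5@(3,4):E a6@(1,4):S a7@(4,2):E a8@(4,3):E a9@(3,3):W
t=2: a0@(0,0):S a1@(4,1):SE a2@(3,4):SE a3@(4,0):E a4@(2,0):SW a5@(3,0):E a6@(2,4):S a7@(4,3):E a8@(4,4):E a9@(3,4):E
t=3: a0@(0,1):E a1@(4,2):E a2@(3,0):E a3@(4,1):E a4@(2,1):E a5@(3,1):E a6@(2,0):E a7@(4,4):E a8@(4,0):E a9@(3,0):E
t=4: a0@(0,2):E a1@(4,3):E a2@(3,1):E a3@(4,2):E a4@(2,2):E a5@(3,2):E a6@(2,1):E a7@(4,0):E a8@(4,1):E a9@(3,1):E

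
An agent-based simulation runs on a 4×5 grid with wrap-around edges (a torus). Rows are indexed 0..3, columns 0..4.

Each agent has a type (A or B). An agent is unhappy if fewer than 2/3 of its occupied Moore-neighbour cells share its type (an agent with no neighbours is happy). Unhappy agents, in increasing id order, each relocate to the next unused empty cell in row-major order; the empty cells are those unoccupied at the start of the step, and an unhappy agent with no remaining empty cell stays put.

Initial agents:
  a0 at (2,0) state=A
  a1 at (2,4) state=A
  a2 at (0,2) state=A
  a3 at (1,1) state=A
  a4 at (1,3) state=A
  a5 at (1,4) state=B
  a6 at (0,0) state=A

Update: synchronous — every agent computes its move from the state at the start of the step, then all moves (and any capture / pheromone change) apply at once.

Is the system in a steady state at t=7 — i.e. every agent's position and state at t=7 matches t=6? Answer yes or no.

no

t=1: a0@(2,0):A a1@(2,4):A a2@(0,2):A a3@(1,1):A a4@(1,3):A a5@(0,1):B a6@(0,3):A
t=2: a0@(2,0):A a1@(2,4):A a2@(0,2):A a3@(1,1):A a4@(1,3):A a5@(0,0):B a6@(0,3):A
t=3: a0@(2,0):A a1@(2,4):A a2@(0,2):A a3@(1,1):A a4@(1,3):A a5@(0,1):B a6@(0,3):A
t=4: a0@(2,0):A a1@(2,4):A a2@(0,2):A a3@(1,1):A a4@(1,3):A a5@(0,0):B a6@(0,3):A
t=5: a0@(2,0):A a1@(2,4):A a2@(0,2):A a3@(1,1):A a4@(1,3):A a5@(0,1):B a6@(0,3):A
t=6: a0@(2,0):A a1@(2,4):A a2@(0,2):A a3@(1,1):A a4@(1,3):A a5@(0,0):B a6@(0,3):A
t=7: a0@(2,0):A a1@(2,4):A a2@(0,2):A a3@(1,1):A a4@(1,3):A a5@(0,1):B a6@(0,3):A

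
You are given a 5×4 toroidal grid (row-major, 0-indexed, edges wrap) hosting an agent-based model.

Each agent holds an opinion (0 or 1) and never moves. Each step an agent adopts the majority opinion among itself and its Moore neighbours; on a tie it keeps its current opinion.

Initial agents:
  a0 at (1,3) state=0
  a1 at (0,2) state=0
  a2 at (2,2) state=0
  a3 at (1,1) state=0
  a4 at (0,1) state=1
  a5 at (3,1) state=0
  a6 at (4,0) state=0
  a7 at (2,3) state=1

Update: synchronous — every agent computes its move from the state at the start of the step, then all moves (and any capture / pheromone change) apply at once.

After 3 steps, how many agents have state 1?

t=1: a0@(1,3):0 a1@(0,2):0 a2@(2,2):0 a3@(1,1):0 a4@(0,1):0 a5@(3,1):0 a6@(4,0):0 a7@(2,3):0
t=2: (unchanged — steady state)

0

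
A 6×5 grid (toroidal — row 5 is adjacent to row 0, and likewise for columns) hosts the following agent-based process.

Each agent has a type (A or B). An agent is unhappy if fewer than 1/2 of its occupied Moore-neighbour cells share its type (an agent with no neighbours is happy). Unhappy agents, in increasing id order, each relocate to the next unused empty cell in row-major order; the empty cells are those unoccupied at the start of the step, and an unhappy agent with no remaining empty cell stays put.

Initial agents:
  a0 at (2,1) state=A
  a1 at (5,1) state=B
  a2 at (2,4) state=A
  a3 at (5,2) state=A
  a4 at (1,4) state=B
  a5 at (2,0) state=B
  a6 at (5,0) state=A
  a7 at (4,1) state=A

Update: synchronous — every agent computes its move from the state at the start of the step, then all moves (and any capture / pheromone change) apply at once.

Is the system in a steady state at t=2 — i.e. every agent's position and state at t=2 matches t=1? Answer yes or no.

no

t=1: a0@(0,0):A a1@(0,1):B a2@(0,2):A a3@(5,2):A a4@(1,4):B a5@(0,3):B a6@(5,0):A a7@(4,1):A
t=2: a0@(0,4):A a1@(1,0):B a2@(1,1):A a3@(5,2):A a4@(1,4):B a5@(1,2):B a6@(5,0):A a7@(4,1):A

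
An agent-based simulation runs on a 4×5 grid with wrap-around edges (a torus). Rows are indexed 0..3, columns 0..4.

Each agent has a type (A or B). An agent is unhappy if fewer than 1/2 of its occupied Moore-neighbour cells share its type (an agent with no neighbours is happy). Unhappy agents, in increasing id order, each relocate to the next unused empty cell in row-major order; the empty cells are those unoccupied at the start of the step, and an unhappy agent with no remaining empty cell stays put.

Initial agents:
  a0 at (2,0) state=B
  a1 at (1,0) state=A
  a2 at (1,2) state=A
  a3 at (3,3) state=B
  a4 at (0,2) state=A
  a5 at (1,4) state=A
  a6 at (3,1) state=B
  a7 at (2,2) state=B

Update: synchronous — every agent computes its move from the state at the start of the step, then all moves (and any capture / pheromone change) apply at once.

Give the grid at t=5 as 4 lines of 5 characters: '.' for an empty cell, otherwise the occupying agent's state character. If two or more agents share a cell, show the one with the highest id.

t=1: a0@(0,0):B a1@(1,0):A a2@(1,2):A a3@(3,3):B a4@(0,1):A a5@(1,4):A a6@(3,1):B a7@(2,2):B
t=2: a0@(0,2):B a1@(1,0):A a2@(1,2):A a3@(3,3):B a4@(0,1):A a5@(1,4):A a6@(3,1):B a7@(2,2):B
t=3: a0@(0,2):B a1@(1,0):A a2@(0,0):A a3@(3,3):B a4@(0,1):A a5@(1,4):A a6@(3,1):B a7@(2,2):B
t=4: (unchanged — steady state)

AAB..
A...A
..B..
.B.B.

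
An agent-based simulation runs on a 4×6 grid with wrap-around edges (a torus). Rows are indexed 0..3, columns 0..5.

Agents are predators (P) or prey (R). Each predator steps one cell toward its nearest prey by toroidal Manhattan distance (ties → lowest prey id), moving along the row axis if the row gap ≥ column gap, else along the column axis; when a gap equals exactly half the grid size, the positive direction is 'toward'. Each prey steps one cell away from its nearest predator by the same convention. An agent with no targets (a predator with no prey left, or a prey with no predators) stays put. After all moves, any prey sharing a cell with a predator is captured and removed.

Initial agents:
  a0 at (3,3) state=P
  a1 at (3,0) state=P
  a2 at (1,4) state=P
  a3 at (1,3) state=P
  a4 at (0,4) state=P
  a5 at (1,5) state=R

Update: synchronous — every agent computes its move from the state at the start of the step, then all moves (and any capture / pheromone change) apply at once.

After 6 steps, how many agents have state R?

t=1: a0@(0,3):P a1@(0,0):P a2@(1,5):P a3@(1,4):P a4@(1,4):P a5@(1,0):R
t=2: a0@(0,4):P a1@(1,0):P a2@(1,0):P a3@(1,5):P a4@(1,5):P a5@(2,0):R
t=3: a0@(1,4):P a1@(2,0):P a2@(2,0):P a3@(2,5):P a4@(2,5):P a5@(3,0):R
t=4: a0@(2,4):P a1@(3,0):P a2@(3,0):P a3@(3,5):P a4@(3,5):P a5@(0,0):R
t=5: a0@(3,4):P a1@(0,0):P a2@(0,0):P a3@(0,5):P a4@(0,5):P a5@(1,0):R
t=6: a0@(0,4):P a1@(1,0):P a2@(1,0):P a3@(1,5):P a4@(1,5):P a5@(2,0):R

1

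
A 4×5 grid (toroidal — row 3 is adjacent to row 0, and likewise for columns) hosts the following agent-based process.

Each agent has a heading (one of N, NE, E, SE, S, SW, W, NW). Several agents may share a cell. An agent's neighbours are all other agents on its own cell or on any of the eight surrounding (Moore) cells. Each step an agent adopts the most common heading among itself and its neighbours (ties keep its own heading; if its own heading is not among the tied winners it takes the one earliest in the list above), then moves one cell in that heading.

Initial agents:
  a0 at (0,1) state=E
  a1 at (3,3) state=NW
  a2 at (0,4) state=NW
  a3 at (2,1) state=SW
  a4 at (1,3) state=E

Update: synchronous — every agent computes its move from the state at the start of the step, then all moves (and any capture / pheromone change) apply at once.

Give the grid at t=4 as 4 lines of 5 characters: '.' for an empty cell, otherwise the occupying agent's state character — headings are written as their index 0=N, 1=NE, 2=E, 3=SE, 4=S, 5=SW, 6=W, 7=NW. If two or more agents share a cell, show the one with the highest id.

t=1: a0@(0,2):E a1@(2,2):NW a2@(3,3):NW a3@(3,0):SW a4@(1,4):E
t=2: a0@(0,3):E a1@(1,1):NW a2@(2,2):NW a3@(0,4):SW a4@(1,0):E
t=3: a0@(0,4):E a1@(0,0):NW a2@(1,1):NW a3@(0,0):E a4@(1,1):E
t=4: a0@(0,0):E a1@(0,1):E a2@(0,0):NW a3@(0,1):E a4@(1,2):E

72...
..2..
.....
.....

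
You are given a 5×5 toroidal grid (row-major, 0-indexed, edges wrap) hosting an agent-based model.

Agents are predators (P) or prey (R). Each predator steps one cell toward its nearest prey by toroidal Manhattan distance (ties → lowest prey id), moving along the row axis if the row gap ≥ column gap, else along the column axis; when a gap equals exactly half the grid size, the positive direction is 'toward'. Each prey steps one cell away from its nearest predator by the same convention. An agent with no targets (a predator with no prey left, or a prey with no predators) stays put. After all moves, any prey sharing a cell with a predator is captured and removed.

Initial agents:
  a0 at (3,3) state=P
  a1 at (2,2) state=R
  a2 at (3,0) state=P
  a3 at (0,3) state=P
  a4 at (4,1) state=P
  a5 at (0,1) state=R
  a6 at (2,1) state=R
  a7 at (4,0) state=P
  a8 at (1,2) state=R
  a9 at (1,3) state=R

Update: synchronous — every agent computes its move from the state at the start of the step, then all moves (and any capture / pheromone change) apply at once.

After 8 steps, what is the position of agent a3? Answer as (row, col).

t=1: a0@(2,3):P a1@(1,2):R a2@(2,0):P a3@(1,3):P a4@(0,1):P a5@(1,1):R a6@(1,1):R a7@(0,0):P a8@(2,2):R
t=2: a0@(2,2):P a2@(1,0):P a3@(1,2):P a4@(1,1):P a5@(2,1):R a6@(2,1):R a7@(1,0):P a8@(2,1):R
t=3: a0@(2,1):P a2@(2,0):P a3@(2,2):P a4@(2,1):P a7@(2,0):P
t=4: (unchanged — steady state)

(2, 2)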